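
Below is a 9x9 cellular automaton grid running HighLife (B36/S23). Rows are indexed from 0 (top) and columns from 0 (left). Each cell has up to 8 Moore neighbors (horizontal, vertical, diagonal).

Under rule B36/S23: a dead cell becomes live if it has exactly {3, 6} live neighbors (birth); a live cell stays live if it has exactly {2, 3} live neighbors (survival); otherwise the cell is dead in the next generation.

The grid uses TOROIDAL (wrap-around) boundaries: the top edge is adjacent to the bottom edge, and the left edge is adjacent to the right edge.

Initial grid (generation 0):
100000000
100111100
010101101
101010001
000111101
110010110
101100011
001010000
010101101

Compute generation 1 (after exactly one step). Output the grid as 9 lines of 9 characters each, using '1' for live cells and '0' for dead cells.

Simulating step by step:
Generation 0 (given above): 37 live cells
Generation 1: 40 live cells
(generation 1 grid is the final answer)

Answer: 111100011
111100111
010010101
011001001
001000100
010000001
101011110
000011100
111111000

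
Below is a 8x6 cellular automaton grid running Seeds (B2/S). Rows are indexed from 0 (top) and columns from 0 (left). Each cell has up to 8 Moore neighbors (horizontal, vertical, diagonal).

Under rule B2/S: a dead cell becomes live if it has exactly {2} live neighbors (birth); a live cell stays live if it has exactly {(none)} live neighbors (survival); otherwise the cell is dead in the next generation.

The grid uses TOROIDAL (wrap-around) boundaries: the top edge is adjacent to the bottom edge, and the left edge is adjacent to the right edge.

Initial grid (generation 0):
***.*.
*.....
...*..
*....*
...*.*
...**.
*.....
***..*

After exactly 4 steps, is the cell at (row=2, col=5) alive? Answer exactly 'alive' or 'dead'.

Answer: alive

Derivation:
Simulating step by step:
Generation 0 (given above): 17 live cells
Generation 1: 9 live cells
......
....*.
.*..*.
..**..
..*...
*.*...
......
....*.
Generation 2: 11 live cells
...***
...*.*
.....*
....*.
......
...*..
.*.*.*
......
Generation 3: 10 live cells
*.*...
..*...
*..*..
.....*
...**.
*.....
*.....
......
Generation 4: 17 live cells
...*..
*....*
.**.**
*.*...
*.....
.*.**.
.*...*
*....*

Cell (2,5) at generation 4: 1 -> alive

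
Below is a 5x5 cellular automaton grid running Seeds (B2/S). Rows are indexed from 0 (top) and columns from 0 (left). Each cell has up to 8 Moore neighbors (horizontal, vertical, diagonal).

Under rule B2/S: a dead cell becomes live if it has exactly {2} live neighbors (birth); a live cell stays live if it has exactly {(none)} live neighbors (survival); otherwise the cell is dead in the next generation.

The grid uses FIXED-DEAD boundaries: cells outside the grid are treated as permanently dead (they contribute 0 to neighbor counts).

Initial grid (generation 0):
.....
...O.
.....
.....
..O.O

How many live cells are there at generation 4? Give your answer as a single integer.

Simulating step by step:
Generation 0 (given above): 3 live cells
Generation 1: 2 live cells
.....
.....
.....
...O.
...O.
Generation 2: 4 live cells
.....
.....
.....
..O.O
..O.O
Generation 3: 3 live cells
.....
.....
...O.
.O...
.O...
Generation 4: 4 live cells
.....
.....
..O..
O....
O.O..
Population at generation 4: 4

Answer: 4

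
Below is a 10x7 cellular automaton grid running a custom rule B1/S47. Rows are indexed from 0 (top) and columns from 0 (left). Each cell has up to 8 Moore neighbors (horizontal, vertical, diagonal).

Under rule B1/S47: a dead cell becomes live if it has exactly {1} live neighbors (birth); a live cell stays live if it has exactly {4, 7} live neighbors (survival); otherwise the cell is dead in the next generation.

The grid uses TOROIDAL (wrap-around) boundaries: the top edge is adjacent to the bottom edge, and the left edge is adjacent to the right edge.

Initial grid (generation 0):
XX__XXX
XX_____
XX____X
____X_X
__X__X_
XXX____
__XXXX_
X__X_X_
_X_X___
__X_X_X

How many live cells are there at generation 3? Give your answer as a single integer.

Simulating step by step:
Generation 0 (given above): 29 live cells
Generation 1: 13 live cells
_X___XX
X__X___
___XX__
_______
_______
_XX____
__XXX__
___X___
_______
_______
Generation 2: 23 live cells
___X___
_______
XX___XX
__X__X_
X__X___
X____X_
X_XX_X_
_X___X_
__XXX__
_XX_X__
Generation 3: 9 live cells
X____X_
___X___
___X___
_______
_______
_______
_______
_______
__XX__X
X_X____
Population at generation 3: 9

Answer: 9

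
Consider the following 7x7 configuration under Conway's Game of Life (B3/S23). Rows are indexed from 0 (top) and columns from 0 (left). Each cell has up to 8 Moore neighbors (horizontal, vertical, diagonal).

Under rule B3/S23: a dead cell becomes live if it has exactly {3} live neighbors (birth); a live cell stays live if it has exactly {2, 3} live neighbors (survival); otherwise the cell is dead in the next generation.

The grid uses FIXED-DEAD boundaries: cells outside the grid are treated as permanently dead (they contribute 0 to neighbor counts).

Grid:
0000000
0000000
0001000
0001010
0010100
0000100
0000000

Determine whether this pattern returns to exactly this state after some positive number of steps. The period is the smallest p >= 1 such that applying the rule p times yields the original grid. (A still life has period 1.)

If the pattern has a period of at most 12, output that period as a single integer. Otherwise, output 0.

Simulating and comparing each generation to the original:
Gen 0 (original, given above): 6 live cells
Gen 1: 6 live cells, differs from original
Gen 2: 6 live cells, MATCHES original -> period = 2

Answer: 2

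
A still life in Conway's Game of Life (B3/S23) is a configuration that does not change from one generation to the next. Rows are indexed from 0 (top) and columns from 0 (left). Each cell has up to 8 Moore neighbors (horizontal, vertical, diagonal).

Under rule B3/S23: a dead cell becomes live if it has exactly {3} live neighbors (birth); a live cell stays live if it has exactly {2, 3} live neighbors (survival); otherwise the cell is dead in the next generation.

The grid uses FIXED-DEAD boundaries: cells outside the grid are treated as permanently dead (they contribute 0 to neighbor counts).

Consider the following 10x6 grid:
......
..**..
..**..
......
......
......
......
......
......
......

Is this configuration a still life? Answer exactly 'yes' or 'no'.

Answer: yes

Derivation:
Compute generation 1 and compare to generation 0 (given above):
Generation 1:
......
..**..
..**..
......
......
......
......
......
......
......
The grids are IDENTICAL -> still life.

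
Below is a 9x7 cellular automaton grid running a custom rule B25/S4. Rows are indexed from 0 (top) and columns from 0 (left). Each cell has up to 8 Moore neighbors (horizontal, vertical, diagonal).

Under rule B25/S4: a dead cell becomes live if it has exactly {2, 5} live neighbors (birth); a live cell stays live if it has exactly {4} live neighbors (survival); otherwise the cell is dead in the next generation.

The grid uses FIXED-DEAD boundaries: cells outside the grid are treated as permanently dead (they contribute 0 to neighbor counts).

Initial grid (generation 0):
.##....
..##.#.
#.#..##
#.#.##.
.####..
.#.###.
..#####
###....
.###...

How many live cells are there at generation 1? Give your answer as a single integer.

Answer: 20

Derivation:
Simulating step by step:
Generation 0 (given above): 32 live cells
Generation 1: 20 live cells
....#..
###....
.#.###.
..#.##.
.#...##
#......
.#...#.
......#
.##....
Population at generation 1: 20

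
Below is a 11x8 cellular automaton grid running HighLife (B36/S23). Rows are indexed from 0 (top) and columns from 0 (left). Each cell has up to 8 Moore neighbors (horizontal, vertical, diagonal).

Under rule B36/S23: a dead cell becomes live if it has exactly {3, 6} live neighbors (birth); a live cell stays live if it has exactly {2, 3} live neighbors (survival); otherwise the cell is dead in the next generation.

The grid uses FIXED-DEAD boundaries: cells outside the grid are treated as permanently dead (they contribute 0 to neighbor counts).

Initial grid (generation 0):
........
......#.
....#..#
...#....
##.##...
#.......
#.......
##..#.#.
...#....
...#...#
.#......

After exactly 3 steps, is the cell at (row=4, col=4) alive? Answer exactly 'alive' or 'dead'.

Simulating step by step:
Generation 0 (given above): 18 live cells
Generation 1: 15 live cells
........
........
........
..##....
#####...
#.......
#.......
##......
..###...
..#.....
........
Generation 2: 14 live cells
........
........
........
....#...
#...#...
#.##....
#.......
####....
..##....
..#.....
........
Generation 3: 10 live cells
........
........
........
........
.#..#...
#..#....
##......
#..#....
........
..##....
........

Cell (4,4) at generation 3: 1 -> alive

Answer: alive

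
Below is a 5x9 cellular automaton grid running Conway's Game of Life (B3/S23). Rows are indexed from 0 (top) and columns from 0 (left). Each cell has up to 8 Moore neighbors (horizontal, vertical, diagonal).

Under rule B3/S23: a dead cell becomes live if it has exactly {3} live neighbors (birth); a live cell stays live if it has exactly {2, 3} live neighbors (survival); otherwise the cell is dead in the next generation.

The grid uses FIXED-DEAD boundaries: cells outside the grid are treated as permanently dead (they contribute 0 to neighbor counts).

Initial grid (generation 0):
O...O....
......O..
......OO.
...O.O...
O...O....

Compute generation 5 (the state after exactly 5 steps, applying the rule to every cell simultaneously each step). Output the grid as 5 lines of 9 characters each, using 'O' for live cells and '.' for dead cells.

Simulating step by step:
Generation 0 (given above): 9 live cells
Generation 1: 10 live cells
.........
.....OOO.
.....OOO.
....OOO..
....O....
Generation 2: 6 live cells
......O..
.....O.O.
.........
....O..O.
....O....
Generation 3: 3 live cells
......O..
......O..
......O..
.........
.........
Generation 4: 3 live cells
.........
.....OOO.
.........
.........
.........
Generation 5: 3 live cells
(generation 5 grid is the final answer)

Answer: ......O..
......O..
......O..
.........
.........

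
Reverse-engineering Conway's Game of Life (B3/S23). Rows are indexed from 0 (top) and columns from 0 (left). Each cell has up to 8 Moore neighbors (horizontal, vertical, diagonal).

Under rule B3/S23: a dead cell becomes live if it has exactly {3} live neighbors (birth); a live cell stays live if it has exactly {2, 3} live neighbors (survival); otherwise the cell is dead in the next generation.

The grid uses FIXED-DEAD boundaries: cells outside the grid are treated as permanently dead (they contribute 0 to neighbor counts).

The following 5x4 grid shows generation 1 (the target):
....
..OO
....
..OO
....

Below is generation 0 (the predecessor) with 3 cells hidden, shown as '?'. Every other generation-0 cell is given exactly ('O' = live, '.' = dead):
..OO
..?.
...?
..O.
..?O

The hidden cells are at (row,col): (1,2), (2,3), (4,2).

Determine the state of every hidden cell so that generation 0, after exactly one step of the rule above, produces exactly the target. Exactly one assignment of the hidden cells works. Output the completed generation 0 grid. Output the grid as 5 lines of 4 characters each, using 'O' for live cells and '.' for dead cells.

Hidden generation-0 cells (in order): (1,2), (2,3), (4,2).
A hidden cell only influences target cells in its own 3x3 neighborhood. Try each of the 2^3 = 8 assignments, step the completed generation 0 forward once under B3/S23, and compare with the target:
  (1,2)=. (2,3)=. (4,2)=. -> step gives (1,2)='.' but target has 'O' -> reject
  (1,2)=. (2,3)=. (4,2)=O -> step gives (1,2)='.' but target has 'O' -> reject
  (1,2)=. (2,3)=O (4,2)=. -> step reproduces the target at every cell -> ACCEPT
  (1,2)=. (2,3)=O (4,2)=O -> step gives (3,3)='.' but target has 'O' -> reject
  (1,2)=O (2,3)=. (4,2)=. -> step gives (0,2)='O' but target has '.' -> reject
  (1,2)=O (2,3)=. (4,2)=O -> step gives (0,2)='O' but target has '.' -> reject
  (1,2)=O (2,3)=O (4,2)=. -> step gives (0,2)='O' but target has '.' -> reject
  (1,2)=O (2,3)=O (4,2)=O -> step gives (0,2)='O' but target has '.' -> reject
Unique solution: (1,2)=dead, (2,3)=live, (4,2)=dead.
Check: live-neighbor counts of every cell in the completed generation 0:
0111
0133
0121
0123
0121
Applying B3/S23 to generation 0 with these counts gives:
....
..OO
....
..OO
....
which matches the target exactly.

Answer: ..OO
....
...O
..O.
...O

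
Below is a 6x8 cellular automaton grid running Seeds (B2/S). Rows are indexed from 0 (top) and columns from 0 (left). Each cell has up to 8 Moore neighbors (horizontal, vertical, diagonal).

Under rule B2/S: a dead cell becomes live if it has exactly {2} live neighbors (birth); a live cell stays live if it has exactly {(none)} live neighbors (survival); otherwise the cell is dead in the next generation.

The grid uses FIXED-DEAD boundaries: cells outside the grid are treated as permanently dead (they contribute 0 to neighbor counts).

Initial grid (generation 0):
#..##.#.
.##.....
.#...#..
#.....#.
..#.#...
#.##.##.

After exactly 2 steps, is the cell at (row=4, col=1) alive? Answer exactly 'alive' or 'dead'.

Answer: alive

Derivation:
Simulating step by step:
Generation 0 (given above): 17 live cells
Generation 1: 8 live cells
.....#..
......#.
......#.
..###...
#......#
........
Generation 2: 12 live cells
......#.
.......#
..#.#..#
.#...###
.##.#...
........

Cell (4,1) at generation 2: 1 -> alive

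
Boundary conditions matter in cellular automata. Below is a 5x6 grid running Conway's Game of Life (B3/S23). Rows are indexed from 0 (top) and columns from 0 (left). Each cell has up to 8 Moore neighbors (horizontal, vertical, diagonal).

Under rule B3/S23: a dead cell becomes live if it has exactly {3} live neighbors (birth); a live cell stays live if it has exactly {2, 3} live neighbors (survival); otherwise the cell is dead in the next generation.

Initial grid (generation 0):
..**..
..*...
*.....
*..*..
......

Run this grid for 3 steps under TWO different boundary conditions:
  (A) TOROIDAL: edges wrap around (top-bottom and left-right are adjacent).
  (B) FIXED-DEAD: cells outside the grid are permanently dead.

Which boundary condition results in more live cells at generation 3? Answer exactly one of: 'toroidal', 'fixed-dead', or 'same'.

Under TOROIDAL boundary, generation 3:
....*.
..*...
.*....
.***..
..**..
Population = 8

Under FIXED-DEAD boundary, generation 3:
......
**....
..*...
......
......
Population = 3

Comparison: toroidal=8, fixed-dead=3 -> toroidal

Answer: toroidal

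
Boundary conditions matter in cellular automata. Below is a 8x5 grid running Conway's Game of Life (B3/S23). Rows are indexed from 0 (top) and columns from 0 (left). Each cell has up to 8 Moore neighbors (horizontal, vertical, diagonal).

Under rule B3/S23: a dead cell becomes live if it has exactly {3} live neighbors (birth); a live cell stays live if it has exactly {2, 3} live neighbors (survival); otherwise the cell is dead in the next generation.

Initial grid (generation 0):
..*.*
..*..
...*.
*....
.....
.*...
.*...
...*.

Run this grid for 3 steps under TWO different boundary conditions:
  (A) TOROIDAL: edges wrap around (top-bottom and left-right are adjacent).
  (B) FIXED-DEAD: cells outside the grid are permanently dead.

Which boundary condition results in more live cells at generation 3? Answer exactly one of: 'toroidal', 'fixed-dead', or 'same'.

Answer: toroidal

Derivation:
Under TOROIDAL boundary, generation 3:
.*.*.
.....
.....
.....
.....
.....
.*.*.
.....
Population = 4

Under FIXED-DEAD boundary, generation 3:
.....
.....
.....
.....
.....
.....
.....
.....
Population = 0

Comparison: toroidal=4, fixed-dead=0 -> toroidal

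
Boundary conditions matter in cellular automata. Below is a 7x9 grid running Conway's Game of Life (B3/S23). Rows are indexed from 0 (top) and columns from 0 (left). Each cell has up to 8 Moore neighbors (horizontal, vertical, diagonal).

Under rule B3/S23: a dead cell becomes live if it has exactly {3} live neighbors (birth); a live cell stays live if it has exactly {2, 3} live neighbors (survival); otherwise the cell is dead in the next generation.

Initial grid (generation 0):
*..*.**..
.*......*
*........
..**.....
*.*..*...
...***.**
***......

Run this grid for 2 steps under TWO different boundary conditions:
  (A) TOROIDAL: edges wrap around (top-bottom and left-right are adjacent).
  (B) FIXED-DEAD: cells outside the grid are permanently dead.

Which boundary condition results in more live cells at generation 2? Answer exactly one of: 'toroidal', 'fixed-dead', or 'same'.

Answer: toroidal

Derivation:
Under TOROIDAL boundary, generation 2:
..*....**
.**.....*
*..*.....
...*.....
**....*..
...**...*
********.
Population = 23

Under FIXED-DEAD boundary, generation 2:
.........
***......
*..*.....
...*.....
.*....*..
*.....*..
.**......
Population = 12

Comparison: toroidal=23, fixed-dead=12 -> toroidal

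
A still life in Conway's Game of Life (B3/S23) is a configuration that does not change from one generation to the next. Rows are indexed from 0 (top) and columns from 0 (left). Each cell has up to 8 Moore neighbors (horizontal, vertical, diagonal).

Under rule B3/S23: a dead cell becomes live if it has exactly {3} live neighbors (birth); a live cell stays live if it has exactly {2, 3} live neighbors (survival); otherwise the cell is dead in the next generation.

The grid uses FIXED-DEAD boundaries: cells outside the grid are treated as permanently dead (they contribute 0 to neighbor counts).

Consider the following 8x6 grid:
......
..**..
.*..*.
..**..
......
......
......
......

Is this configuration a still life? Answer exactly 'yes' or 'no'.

Answer: yes

Derivation:
Compute generation 1 and compare to generation 0 (given above):
Generation 1:
......
..**..
.*..*.
..**..
......
......
......
......
The grids are IDENTICAL -> still life.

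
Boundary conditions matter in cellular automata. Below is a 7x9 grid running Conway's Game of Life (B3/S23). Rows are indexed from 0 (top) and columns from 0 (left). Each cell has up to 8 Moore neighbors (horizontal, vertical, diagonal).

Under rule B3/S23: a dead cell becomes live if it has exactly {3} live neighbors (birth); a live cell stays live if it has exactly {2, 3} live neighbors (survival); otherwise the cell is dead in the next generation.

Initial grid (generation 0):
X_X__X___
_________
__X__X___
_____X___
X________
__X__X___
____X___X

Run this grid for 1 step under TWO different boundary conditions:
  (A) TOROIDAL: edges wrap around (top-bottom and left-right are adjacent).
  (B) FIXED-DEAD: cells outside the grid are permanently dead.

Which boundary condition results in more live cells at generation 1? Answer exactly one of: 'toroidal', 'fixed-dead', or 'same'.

Answer: toroidal

Derivation:
Under TOROIDAL boundary, generation 1:
_________
_X_______
_________
_________
_________
_________
_X_XXX___
Population = 5

Under FIXED-DEAD boundary, generation 1:
_________
_X_______
_________
_________
_________
_________
_________
Population = 1

Comparison: toroidal=5, fixed-dead=1 -> toroidal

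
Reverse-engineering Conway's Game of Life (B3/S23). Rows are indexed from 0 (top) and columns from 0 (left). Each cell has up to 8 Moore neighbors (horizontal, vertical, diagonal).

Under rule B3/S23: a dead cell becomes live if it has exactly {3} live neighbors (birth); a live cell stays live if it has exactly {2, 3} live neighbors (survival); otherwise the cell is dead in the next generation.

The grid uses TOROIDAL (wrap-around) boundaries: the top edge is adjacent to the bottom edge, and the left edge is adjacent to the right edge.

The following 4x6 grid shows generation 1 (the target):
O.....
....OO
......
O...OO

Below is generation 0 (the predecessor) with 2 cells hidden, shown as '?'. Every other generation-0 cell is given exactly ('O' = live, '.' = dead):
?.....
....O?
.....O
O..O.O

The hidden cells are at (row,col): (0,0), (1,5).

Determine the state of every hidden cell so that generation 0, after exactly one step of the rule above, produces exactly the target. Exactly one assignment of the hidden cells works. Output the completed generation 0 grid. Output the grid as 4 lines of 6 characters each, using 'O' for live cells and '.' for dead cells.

Answer: ......
....OO
.....O
O..O.O

Derivation:
Hidden generation-0 cells (in order): (0,0), (1,5).
A hidden cell only influences target cells in its own 3x3 neighborhood. Try each of the 2^2 = 4 assignments, step the completed generation 0 forward once under B3/S23, and compare with the target:
  (0,0)=. (1,5)=. -> step gives (0,0)='.' but target has 'O' -> reject
  (0,0)=. (1,5)=O -> step reproduces the target at every cell -> ACCEPT
  (0,0)=O (1,5)=. -> step gives (0,4)='O' but target has '.' -> reject
  (0,0)=O (1,5)=O -> step gives (1,0)='O' but target has '.' -> reject
Unique solution: (0,0)=dead, (1,5)=live.
Check: live-neighbor counts of every cell in the completed generation 0:
311244
200122
411254
211032
Applying B3/S23 to generation 0 with these counts gives:
O.....
....OO
......
O...OO
which matches the target exactly.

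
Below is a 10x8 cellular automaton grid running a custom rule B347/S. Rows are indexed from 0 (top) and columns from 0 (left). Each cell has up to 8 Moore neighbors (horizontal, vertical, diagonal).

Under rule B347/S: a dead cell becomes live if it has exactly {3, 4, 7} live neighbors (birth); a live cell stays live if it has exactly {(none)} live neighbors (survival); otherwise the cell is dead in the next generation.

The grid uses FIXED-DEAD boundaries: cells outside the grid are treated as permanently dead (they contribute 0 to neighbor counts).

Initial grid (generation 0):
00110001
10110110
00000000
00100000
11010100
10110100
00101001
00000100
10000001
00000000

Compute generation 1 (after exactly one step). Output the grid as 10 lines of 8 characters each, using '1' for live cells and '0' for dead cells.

Answer: 01001010
01001000
01110000
01000000
00001000
00000010
01010110
00000010
00000000
00000000

Derivation:
Simulating step by step:
Generation 0 (given above): 23 live cells
Generation 1: 16 live cells
(generation 1 grid is the final answer)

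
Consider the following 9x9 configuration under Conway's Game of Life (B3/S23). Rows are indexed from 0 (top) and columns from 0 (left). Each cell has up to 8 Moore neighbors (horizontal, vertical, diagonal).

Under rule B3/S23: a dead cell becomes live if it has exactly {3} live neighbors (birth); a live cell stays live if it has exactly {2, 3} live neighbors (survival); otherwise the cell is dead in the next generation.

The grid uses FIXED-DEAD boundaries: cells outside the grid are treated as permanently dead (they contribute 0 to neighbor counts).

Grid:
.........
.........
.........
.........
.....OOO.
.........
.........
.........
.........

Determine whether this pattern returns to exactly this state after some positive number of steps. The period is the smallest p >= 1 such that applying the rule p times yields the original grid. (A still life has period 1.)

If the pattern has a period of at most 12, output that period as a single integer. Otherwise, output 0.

Simulating and comparing each generation to the original:
Gen 0 (original, given above): 3 live cells
Gen 1: 3 live cells, differs from original
Gen 2: 3 live cells, MATCHES original -> period = 2

Answer: 2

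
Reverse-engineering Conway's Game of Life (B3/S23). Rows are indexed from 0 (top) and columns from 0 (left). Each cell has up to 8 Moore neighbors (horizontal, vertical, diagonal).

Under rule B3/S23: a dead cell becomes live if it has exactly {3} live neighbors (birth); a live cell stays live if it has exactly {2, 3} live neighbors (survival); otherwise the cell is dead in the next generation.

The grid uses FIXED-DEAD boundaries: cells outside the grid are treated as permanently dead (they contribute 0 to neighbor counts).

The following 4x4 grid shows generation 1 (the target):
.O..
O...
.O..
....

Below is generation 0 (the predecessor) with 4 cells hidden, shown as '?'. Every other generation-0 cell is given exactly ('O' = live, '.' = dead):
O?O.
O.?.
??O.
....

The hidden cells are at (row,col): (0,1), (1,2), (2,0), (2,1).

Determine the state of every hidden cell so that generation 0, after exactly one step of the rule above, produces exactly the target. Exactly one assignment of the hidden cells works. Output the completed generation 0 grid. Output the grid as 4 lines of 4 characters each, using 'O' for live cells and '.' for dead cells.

Answer: O.O.
O...
O.O.
....

Derivation:
Hidden generation-0 cells (in order): (0,1), (1,2), (2,0), (2,1).
A hidden cell only influences target cells in its own 3x3 neighborhood. Try each of the 2^4 = 16 assignments, step the completed generation 0 forward once under B3/S23, and compare with the target:
  (0,1)=. (1,2)=. (2,0)=. (2,1)=. -> step gives (1,0)='.' but target has 'O' -> reject
  (0,1)=. (1,2)=. (2,0)=. (2,1)=O -> step gives (1,2)='O' but target has '.' -> reject
  (0,1)=. (1,2)=. (2,0)=O (2,1)=. -> step reproduces the target at every cell -> ACCEPT
  (0,1)=. (1,2)=. (2,0)=O (2,1)=O -> step gives (1,2)='O' but target has '.' -> reject
  (0,1)=. (1,2)=O (2,0)=. (2,1)=. -> step gives (0,1)='.' but target has 'O' -> reject
  (0,1)=. (1,2)=O (2,0)=. (2,1)=O -> step gives (0,1)='.' but target has 'O' -> reject
  (0,1)=. (1,2)=O (2,0)=O (2,1)=. -> step gives (0,1)='.' but target has 'O' -> reject
  (0,1)=. (1,2)=O (2,0)=O (2,1)=O -> step gives (0,1)='.' but target has 'O' -> reject
  (0,1)=O (1,2)=. (2,0)=. (2,1)=. -> step gives (0,0)='O' but target has '.' -> reject
  (0,1)=O (1,2)=. (2,0)=. (2,1)=O -> step gives (0,0)='O' but target has '.' -> reject
  (0,1)=O (1,2)=. (2,0)=O (2,1)=. -> step gives (0,0)='O' but target has '.' -> reject
  (0,1)=O (1,2)=. (2,0)=O (2,1)=O -> step gives (0,0)='O' but target has '.' -> reject
  (0,1)=O (1,2)=O (2,0)=. (2,1)=. -> step gives (0,0)='O' but target has '.' -> reject
  (0,1)=O (1,2)=O (2,0)=. (2,1)=O -> step gives (0,0)='O' but target has '.' -> reject
  (0,1)=O (1,2)=O (2,0)=O (2,1)=. -> step gives (0,0)='O' but target has '.' -> reject
  (0,1)=O (1,2)=O (2,0)=O (2,1)=O -> step gives (0,0)='O' but target has '.' -> reject
Unique solution: (0,1)=dead, (1,2)=dead, (2,0)=live, (2,1)=dead.
Check: live-neighbor counts of every cell in the completed generation 0:
1301
2522
1301
1211
Applying B3/S23 to generation 0 with these counts gives:
.O..
O...
.O..
....
which matches the target exactly.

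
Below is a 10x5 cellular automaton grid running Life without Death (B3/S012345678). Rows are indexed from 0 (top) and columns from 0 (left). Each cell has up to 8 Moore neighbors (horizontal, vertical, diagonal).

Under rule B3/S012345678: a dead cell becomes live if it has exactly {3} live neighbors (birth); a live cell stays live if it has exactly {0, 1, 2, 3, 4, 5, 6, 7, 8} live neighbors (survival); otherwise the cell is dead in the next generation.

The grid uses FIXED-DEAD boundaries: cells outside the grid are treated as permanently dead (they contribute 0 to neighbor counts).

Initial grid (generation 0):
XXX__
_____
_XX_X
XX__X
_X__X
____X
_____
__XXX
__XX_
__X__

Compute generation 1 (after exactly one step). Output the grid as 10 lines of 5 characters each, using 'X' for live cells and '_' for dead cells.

Answer: XXX__
X__X_
XXXXX
XX__X
XX_XX
____X
____X
__XXX
_XXXX
__XX_

Derivation:
Simulating step by step:
Generation 0 (given above): 18 live cells
Generation 1: 28 live cells
(generation 1 grid is the final answer)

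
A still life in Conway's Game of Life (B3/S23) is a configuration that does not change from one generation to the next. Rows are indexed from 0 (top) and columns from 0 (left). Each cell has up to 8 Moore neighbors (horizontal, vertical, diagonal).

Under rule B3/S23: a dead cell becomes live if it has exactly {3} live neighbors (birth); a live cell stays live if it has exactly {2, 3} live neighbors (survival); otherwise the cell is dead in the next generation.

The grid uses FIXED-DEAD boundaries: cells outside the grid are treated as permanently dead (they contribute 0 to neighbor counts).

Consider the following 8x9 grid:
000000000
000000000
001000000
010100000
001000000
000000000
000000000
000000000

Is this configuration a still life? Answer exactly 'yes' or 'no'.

Compute generation 1 and compare to generation 0 (given above):
Generation 1:
000000000
000000000
001000000
010100000
001000000
000000000
000000000
000000000
The grids are IDENTICAL -> still life.

Answer: yes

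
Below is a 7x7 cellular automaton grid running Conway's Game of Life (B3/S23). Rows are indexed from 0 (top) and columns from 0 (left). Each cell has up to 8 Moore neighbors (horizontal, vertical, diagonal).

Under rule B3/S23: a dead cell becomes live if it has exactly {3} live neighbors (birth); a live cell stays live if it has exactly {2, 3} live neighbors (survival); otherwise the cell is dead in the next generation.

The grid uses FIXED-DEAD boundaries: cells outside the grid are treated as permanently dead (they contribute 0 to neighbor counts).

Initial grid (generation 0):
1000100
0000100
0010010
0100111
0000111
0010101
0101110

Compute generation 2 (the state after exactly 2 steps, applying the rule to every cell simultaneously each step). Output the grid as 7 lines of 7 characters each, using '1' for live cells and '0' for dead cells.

Answer: 0000100
0001110
0011010
0000000
0000000
0010110
0011110

Derivation:
Simulating step by step:
Generation 0 (given above): 19 live cells
Generation 1: 12 live cells
0000000
0001110
0001001
0001000
0000000
0010001
0011110
Generation 2: 14 live cells
(generation 2 grid is the final answer)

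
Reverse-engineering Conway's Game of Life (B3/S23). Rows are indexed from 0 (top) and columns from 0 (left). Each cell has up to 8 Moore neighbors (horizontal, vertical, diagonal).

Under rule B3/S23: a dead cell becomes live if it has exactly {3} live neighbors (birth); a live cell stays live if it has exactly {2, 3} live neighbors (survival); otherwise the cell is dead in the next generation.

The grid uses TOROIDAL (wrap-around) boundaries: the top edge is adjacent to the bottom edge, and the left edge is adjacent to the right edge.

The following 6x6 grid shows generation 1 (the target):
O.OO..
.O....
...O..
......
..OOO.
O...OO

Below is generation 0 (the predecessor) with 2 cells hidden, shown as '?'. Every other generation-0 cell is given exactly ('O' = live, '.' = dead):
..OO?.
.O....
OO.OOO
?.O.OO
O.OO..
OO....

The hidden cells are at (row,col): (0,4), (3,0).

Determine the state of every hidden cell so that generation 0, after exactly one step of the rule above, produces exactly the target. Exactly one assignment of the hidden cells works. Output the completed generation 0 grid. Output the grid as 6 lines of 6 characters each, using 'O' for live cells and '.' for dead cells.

Hidden generation-0 cells (in order): (0,4), (3,0).
A hidden cell only influences target cells in its own 3x3 neighborhood. Try each of the 2^2 = 4 assignments, step the completed generation 0 forward once under B3/S23, and compare with the target:
  (0,4)=. (3,0)=. -> step gives (0,3)='.' but target has 'O' -> reject
  (0,4)=. (3,0)=O -> step gives (0,3)='.' but target has 'O' -> reject
  (0,4)=O (3,0)=. -> step gives (2,1)='O' but target has '.' -> reject
  (0,4)=O (3,0)=O -> step reproduces the target at every cell -> ACCEPT
Unique solution: (0,4)=live, (3,0)=live.
Check: live-neighbor counts of every cell in the completed generation 0:
343212
435554
544345
564656
463335
245533
Applying B3/S23 to generation 0 with these counts gives:
O.OO..
.O....
...O..
......
..OOO.
O...OO
which matches the target exactly.

Answer: ..OOO.
.O....
OO.OOO
O.O.OO
O.OO..
OO....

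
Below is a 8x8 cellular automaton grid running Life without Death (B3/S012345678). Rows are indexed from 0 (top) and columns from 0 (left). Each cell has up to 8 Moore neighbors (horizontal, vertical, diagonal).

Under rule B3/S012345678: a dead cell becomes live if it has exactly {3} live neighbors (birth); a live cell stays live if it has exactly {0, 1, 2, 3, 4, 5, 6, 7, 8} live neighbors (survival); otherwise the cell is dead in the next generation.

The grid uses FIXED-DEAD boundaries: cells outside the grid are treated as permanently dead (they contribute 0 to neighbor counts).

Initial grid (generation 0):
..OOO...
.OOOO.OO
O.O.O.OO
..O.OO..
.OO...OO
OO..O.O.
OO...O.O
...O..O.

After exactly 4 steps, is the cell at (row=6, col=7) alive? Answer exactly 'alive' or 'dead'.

Simulating step by step:
Generation 0 (given above): 31 live cells
Generation 1: 37 live cells
.OOOOO..
.OOOO.OO
O.O.O.OO
..O.OO..
OOO.O.OO
OO..O.O.
OOO.OO.O
...O..O.
Generation 2: 44 live cells
.OOOOOO.
OOOOO.OO
O.O.O.OO
O.O.OO..
OOO.O.OO
OO..O.O.
OOO.OO.O
.OOOOOO.
Generation 3: 47 live cells
OOOOOOOO
OOOOO.OO
O.O.O.OO
O.O.OO..
OOO.O.OO
OO..O.O.
OOO.OO.O
OOOOOOO.
Generation 4: 47 live cells
OOOOOOOO
OOOOO.OO
O.O.O.OO
O.O.OO..
OOO.O.OO
OO..O.O.
OOO.OO.O
OOOOOOO.

Cell (6,7) at generation 4: 1 -> alive

Answer: alive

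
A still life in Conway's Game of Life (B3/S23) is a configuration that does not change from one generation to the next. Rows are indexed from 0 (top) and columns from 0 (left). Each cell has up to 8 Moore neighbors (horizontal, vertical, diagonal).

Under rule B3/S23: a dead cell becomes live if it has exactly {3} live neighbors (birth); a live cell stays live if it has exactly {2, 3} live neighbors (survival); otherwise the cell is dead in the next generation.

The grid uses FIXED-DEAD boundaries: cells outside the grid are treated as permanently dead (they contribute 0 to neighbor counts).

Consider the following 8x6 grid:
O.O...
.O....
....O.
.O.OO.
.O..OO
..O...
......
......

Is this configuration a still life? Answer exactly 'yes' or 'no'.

Answer: no

Derivation:
Compute generation 1 and compare to generation 0 (given above):
Generation 1:
.O....
.O....
..OOO.
..OO..
.O..OO
......
......
......
Cell (0,0) differs: gen0=1 vs gen1=0 -> NOT a still life.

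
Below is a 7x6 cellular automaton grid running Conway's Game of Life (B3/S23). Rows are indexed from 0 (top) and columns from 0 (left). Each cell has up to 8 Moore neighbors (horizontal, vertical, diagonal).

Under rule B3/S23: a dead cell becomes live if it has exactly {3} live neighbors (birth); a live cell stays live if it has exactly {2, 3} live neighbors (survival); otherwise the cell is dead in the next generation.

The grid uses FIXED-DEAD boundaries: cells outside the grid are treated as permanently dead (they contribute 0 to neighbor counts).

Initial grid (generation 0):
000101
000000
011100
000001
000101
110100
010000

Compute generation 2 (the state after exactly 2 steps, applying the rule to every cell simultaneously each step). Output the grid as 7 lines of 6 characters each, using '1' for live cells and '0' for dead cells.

Simulating step by step:
Generation 0 (given above): 12 live cells
Generation 1: 11 live cells
000000
000110
001000
000100
001000
110010
111000
Generation 2: 12 live cells
(generation 2 grid is the final answer)

Answer: 000000
000100
001010
001100
011100
100100
101000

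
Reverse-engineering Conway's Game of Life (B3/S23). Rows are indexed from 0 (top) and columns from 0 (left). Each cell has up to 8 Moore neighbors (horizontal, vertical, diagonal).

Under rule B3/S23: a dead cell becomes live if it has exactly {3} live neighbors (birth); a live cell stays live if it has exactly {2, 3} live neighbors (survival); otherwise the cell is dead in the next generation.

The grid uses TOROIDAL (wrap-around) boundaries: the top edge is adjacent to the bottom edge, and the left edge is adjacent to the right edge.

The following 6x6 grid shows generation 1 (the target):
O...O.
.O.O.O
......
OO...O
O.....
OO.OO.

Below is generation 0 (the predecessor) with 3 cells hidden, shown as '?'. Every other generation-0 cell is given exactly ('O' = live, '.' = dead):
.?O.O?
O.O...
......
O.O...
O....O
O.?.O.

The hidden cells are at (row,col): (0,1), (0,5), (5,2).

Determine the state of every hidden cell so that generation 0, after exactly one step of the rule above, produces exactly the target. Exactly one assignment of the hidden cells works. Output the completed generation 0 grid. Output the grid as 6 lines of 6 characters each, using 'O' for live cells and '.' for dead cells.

Hidden generation-0 cells (in order): (0,1), (0,5), (5,2).
A hidden cell only influences target cells in its own 3x3 neighborhood. Try each of the 2^3 = 8 assignments, step the completed generation 0 forward once under B3/S23, and compare with the target:
  (0,1)=. (0,5)=. (5,2)=. -> step gives (0,0)='.' but target has 'O' -> reject
  (0,1)=. (0,5)=. (5,2)=O -> step gives (0,0)='.' but target has 'O' -> reject
  (0,1)=. (0,5)=O (5,2)=. -> step reproduces the target at every cell -> ACCEPT
  (0,1)=. (0,5)=O (5,2)=O -> step gives (0,2)='O' but target has '.' -> reject
  (0,1)=O (0,5)=. (5,2)=. -> step gives (0,2)='O' but target has '.' -> reject
  (0,1)=O (0,5)=. (5,2)=O -> step gives (0,2)='O' but target has '.' -> reject
  (0,1)=O (0,5)=O (5,2)=. -> step gives (0,0)='.' but target has 'O' -> reject
  (0,1)=O (0,5)=O (5,2)=O -> step gives (0,0)='.' but target has 'O' -> reject
Unique solution: (0,1)=dead, (0,5)=live, (5,2)=dead.
Check: live-neighbor counts of every cell in the completed generation 0:
341424
131323
242202
230113
341224
331336
Applying B3/S23 to generation 0 with these counts gives:
O...O.
.O.O.O
......
OO...O
O.....
OO.OO.
which matches the target exactly.

Answer: ..O.OO
O.O...
......
O.O...
O....O
O...O.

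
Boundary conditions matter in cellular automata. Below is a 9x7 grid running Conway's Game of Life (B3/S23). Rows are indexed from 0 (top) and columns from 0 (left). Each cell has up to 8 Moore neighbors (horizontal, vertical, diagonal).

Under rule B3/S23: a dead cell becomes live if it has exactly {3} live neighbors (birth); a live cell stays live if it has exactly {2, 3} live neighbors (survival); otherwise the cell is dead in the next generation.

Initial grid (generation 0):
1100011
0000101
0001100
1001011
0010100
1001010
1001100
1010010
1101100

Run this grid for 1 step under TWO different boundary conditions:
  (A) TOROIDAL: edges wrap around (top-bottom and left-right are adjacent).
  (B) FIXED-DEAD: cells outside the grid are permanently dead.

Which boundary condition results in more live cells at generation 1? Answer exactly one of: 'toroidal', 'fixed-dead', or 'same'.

Answer: same

Derivation:
Under TOROIDAL boundary, generation 1:
0111000
0001101
1001000
0010011
1110000
0110011
1011010
1010010
0001100
Population = 27

Under FIXED-DEAD boundary, generation 1:
0000011
0001101
0001001
0010010
0110001
0110010
1011010
1010010
1111100
Population = 27

Comparison: toroidal=27, fixed-dead=27 -> same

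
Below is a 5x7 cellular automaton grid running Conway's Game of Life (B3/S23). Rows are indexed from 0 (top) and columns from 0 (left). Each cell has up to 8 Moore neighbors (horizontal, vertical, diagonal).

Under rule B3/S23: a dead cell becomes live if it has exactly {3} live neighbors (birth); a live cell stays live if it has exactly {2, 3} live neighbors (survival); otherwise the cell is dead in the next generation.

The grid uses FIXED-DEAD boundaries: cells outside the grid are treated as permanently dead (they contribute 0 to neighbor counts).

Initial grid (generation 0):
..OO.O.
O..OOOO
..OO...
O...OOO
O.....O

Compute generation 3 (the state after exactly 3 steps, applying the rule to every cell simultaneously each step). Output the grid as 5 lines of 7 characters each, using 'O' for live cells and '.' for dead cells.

Answer: ..O...O
OO....O
OO.....
OO.O..O
...OO.O

Derivation:
Simulating step by step:
Generation 0 (given above): 16 live cells
Generation 1: 15 live cells
..OO.OO
.O...OO
.OO....
.O.OOOO
......O
Generation 2: 19 live cells
..O.OOO
.O.OOOO
OO.O...
.O.OOOO
....O.O
Generation 3: 14 live cells
(generation 3 grid is the final answer)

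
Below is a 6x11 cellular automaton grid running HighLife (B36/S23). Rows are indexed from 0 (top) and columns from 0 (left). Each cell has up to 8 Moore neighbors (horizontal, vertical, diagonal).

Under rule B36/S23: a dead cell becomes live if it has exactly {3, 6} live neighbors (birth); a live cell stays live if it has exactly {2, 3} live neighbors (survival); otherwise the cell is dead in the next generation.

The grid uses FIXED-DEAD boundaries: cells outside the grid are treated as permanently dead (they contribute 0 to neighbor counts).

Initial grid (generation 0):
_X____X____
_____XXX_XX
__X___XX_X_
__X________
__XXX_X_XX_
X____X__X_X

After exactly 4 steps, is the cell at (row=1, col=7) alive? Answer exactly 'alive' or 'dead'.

Answer: alive

Derivation:
Simulating step by step:
Generation 0 (given above): 22 live cells
Generation 1: 28 live cells
_____XXX___
_____X___XX
_____X_X_XX
_XX__XX__X_
_XXXXX_XXX_
___XXX_XX__
Generation 2: 18 live cells
_____XX____
____XXXX_XX
____XX_____
_X______X__
_X____X__X_
_____X_X_X_
Generation 3: 13 live cells
____X__X___
_______X___
____X__XXX_
_____X_____
______XX_X_
______X_X__
Generation 4: 13 live cells
___________
______XX___
______XXX__
_____X___X_
_____XXXX__
______X_X__

Cell (1,7) at generation 4: 1 -> alive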